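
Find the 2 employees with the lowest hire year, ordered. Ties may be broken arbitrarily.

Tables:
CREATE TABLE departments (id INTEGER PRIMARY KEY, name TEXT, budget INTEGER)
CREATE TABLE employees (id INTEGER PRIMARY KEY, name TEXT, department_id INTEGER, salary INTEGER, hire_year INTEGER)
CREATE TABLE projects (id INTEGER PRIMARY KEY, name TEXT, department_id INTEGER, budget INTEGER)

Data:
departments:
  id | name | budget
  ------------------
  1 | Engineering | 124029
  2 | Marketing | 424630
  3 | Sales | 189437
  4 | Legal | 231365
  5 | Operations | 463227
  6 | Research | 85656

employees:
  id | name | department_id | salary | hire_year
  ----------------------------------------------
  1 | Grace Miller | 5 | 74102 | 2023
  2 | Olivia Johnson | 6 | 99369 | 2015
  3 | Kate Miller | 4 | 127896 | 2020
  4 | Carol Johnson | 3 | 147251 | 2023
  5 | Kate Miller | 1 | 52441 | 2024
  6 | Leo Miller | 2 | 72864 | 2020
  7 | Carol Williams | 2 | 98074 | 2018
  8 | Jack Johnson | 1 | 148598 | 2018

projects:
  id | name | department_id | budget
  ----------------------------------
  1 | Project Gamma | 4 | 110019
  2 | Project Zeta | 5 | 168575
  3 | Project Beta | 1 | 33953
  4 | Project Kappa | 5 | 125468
SELECT name, hire_year FROM employees ORDER BY hire_year ASC LIMIT 2

Execution result:
name | hire_year
Olivia Johnson | 2015
Carol Williams | 2018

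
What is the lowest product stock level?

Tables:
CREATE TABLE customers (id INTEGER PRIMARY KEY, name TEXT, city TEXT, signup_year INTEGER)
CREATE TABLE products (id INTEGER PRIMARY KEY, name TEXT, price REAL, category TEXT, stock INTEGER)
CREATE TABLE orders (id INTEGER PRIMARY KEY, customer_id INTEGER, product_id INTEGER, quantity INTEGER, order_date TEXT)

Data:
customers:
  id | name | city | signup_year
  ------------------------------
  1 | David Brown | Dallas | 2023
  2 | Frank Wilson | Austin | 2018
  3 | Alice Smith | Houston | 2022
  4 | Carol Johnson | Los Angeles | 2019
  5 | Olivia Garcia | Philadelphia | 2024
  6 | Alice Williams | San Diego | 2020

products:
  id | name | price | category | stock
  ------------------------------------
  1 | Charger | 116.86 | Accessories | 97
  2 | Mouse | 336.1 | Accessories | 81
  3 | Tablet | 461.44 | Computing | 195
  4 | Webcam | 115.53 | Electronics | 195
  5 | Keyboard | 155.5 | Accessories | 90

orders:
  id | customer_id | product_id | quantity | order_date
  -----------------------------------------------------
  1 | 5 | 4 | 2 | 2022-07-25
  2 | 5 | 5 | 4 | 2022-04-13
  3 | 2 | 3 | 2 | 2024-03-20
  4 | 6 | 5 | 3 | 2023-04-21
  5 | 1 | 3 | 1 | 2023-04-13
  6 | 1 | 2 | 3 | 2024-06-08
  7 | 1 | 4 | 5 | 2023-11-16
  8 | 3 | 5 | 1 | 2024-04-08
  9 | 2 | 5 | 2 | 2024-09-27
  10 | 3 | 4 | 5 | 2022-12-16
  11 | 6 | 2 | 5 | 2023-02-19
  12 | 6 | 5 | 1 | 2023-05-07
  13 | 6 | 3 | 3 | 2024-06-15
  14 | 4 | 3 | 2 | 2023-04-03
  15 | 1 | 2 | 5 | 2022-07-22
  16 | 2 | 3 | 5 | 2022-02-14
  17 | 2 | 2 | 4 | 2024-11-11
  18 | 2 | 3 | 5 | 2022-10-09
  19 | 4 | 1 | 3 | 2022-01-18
SELECT MIN(stock) FROM products

Execution result:
81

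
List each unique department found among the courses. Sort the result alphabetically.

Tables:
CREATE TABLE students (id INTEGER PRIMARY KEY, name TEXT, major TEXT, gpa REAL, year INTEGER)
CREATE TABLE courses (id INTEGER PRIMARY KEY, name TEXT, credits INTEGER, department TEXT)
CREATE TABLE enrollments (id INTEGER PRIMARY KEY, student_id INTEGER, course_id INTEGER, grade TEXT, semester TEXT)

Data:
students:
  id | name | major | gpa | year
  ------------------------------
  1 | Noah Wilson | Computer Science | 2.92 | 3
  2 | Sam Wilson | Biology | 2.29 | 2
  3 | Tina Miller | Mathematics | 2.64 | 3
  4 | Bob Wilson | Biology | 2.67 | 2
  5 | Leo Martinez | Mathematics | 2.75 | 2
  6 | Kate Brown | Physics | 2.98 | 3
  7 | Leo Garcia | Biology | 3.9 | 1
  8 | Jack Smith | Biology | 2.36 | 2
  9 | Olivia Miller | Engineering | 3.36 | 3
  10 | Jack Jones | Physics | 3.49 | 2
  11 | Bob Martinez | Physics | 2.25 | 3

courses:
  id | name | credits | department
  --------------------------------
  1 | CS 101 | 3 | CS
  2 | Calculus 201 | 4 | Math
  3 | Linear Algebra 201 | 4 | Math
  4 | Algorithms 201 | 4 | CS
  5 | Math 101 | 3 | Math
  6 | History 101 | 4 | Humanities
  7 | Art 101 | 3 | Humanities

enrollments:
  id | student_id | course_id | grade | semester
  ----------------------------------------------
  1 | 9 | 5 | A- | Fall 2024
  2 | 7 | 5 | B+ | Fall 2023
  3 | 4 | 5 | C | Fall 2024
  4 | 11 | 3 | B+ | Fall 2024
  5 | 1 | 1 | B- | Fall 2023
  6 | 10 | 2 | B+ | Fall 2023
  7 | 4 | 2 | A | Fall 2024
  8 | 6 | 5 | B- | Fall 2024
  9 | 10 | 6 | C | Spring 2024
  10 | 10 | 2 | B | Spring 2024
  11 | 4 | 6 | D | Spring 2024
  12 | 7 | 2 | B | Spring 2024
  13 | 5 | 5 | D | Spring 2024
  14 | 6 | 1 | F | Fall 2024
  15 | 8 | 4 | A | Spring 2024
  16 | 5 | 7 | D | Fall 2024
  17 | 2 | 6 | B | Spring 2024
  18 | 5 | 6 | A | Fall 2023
SELECT DISTINCT department FROM courses ORDER BY department

Execution result:
department
CS
Humanities
Math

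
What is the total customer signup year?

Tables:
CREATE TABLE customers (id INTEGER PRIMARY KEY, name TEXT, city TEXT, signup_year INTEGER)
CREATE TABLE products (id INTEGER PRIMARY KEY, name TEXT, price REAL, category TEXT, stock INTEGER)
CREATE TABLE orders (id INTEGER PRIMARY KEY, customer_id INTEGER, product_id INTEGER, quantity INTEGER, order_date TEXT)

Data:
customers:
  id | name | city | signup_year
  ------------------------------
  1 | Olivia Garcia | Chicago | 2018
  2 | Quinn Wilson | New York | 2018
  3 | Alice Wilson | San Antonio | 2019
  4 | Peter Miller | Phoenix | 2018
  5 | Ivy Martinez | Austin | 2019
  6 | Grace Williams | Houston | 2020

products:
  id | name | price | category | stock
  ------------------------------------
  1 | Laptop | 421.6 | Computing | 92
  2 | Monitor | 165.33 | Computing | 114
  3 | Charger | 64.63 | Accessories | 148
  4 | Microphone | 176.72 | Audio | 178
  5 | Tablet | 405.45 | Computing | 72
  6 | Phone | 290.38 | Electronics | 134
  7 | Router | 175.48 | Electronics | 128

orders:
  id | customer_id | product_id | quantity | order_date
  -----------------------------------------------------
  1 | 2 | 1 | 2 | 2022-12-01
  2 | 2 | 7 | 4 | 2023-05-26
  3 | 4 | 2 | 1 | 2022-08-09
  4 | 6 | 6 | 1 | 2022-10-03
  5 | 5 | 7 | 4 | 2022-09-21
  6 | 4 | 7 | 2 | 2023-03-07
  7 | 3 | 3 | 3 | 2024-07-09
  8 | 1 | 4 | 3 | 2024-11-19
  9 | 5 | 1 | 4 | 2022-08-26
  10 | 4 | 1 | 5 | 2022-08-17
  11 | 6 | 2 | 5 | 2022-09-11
SELECT SUM(signup_year) FROM customers

Execution result:
12112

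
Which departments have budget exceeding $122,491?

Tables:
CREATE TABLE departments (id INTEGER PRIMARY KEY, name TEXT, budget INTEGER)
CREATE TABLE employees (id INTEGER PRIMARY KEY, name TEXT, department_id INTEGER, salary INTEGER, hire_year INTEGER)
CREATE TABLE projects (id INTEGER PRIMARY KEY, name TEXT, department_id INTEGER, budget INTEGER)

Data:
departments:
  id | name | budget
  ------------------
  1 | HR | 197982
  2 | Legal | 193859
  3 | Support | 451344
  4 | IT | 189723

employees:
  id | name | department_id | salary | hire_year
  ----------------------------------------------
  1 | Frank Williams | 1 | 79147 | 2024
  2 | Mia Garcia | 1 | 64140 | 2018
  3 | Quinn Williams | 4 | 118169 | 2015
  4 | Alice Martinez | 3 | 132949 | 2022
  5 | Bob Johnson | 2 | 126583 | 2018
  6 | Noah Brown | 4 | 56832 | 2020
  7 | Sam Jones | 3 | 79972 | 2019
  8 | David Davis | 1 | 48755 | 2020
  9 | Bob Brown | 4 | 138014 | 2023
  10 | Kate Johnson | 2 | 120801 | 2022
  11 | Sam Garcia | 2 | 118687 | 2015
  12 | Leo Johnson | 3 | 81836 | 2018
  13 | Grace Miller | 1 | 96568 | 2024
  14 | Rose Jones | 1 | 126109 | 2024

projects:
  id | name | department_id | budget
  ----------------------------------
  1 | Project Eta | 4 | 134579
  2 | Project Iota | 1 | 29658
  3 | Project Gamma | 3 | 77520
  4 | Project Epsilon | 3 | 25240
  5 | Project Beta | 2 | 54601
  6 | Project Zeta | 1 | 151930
SELECT name, budget FROM departments WHERE budget > 122491

Execution result:
name | budget
HR | 197982
Legal | 193859
Support | 451344
IT | 189723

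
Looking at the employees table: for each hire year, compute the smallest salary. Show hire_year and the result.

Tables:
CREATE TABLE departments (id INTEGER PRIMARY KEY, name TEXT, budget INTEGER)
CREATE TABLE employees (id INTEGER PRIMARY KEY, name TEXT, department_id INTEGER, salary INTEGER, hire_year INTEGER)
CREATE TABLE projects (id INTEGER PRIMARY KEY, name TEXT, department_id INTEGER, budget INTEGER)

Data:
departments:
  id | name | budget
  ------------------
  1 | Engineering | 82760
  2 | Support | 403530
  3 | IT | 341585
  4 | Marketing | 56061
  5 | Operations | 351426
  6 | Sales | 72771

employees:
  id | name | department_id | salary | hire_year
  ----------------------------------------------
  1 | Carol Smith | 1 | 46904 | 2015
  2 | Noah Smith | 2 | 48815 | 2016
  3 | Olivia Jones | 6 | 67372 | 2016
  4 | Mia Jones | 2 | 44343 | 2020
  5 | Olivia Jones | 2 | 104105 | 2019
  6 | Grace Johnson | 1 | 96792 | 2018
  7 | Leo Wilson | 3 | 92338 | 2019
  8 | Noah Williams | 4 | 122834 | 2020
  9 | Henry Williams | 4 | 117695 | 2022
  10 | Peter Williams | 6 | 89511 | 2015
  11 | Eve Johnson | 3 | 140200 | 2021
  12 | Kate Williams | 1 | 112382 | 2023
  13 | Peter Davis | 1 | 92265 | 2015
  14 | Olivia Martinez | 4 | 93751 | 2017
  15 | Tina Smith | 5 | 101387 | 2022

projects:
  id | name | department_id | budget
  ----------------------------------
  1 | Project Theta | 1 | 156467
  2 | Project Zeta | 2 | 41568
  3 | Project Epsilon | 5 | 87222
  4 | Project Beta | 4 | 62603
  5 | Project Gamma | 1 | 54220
SELECT hire_year, MIN(salary) AS min_salary FROM employees GROUP BY hire_year

Execution result:
hire_year | min_salary
2015 | 46904
2016 | 48815
2017 | 93751
2018 | 96792
2019 | 92338
2020 | 44343
2021 | 140200
2022 | 101387
2023 | 112382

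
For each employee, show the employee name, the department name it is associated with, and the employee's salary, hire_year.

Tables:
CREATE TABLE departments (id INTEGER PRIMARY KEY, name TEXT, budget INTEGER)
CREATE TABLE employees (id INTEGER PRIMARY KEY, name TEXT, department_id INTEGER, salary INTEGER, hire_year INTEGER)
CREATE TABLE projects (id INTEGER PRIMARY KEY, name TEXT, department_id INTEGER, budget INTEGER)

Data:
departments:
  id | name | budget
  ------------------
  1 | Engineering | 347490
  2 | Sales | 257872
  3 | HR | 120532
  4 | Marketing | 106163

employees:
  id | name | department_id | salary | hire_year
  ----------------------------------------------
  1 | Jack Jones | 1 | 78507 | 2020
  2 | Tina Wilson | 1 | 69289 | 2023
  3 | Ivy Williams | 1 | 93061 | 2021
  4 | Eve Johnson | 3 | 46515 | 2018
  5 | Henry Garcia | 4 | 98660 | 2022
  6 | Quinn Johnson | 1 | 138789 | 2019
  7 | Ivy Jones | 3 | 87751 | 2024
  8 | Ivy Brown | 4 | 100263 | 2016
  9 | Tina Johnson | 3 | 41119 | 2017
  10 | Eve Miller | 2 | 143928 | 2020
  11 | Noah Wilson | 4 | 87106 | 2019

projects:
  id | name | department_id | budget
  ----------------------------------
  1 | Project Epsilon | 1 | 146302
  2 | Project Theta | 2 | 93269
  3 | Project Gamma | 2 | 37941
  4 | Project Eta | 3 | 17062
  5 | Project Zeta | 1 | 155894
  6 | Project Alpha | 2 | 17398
SELECT c.name, p.name AS department, c.salary, c.hire_year FROM employees c JOIN departments p ON c.department_id = p.id

Execution result:
name | department | salary | hire_year
Jack Jones | Engineering | 78507 | 2020
Tina Wilson | Engineering | 69289 | 2023
Ivy Williams | Engineering | 93061 | 2021
Eve Johnson | HR | 46515 | 2018
Henry Garcia | Marketing | 98660 | 2022
Quinn Johnson | Engineering | 138789 | 2019
Ivy Jones | HR | 87751 | 2024
Ivy Brown | Marketing | 100263 | 2016
Tina Johnson | HR | 41119 | 2017
Eve Miller | Sales | 143928 | 2020
Noah Wilson | Marketing | 87106 | 2019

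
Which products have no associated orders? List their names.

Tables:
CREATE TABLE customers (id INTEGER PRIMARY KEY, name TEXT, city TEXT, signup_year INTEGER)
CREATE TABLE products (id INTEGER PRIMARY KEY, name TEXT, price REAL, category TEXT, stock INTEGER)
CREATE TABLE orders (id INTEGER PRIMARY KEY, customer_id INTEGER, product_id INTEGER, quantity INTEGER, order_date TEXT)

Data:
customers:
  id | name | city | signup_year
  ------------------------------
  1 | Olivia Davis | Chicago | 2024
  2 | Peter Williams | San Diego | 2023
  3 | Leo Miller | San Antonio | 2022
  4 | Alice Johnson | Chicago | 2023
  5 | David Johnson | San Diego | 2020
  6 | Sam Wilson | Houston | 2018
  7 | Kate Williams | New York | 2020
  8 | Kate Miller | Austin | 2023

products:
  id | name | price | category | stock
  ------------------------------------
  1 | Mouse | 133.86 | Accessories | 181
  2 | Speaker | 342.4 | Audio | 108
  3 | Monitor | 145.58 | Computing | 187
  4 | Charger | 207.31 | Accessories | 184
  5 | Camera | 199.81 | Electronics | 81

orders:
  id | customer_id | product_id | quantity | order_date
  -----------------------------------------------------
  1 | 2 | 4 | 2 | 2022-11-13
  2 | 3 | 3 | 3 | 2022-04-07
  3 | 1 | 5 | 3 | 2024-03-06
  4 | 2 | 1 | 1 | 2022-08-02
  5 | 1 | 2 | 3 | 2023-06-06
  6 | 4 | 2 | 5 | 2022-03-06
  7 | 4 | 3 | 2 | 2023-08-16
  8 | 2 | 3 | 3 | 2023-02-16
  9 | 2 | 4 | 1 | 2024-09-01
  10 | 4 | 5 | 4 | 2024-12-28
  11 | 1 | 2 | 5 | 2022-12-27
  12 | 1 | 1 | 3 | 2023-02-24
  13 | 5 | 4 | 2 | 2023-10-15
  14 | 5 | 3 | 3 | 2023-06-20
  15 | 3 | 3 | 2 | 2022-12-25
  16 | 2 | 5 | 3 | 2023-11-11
SELECT p.name FROM products p LEFT JOIN orders c ON c.product_id = p.id WHERE c.id IS NULL

Execution result:
(no rows)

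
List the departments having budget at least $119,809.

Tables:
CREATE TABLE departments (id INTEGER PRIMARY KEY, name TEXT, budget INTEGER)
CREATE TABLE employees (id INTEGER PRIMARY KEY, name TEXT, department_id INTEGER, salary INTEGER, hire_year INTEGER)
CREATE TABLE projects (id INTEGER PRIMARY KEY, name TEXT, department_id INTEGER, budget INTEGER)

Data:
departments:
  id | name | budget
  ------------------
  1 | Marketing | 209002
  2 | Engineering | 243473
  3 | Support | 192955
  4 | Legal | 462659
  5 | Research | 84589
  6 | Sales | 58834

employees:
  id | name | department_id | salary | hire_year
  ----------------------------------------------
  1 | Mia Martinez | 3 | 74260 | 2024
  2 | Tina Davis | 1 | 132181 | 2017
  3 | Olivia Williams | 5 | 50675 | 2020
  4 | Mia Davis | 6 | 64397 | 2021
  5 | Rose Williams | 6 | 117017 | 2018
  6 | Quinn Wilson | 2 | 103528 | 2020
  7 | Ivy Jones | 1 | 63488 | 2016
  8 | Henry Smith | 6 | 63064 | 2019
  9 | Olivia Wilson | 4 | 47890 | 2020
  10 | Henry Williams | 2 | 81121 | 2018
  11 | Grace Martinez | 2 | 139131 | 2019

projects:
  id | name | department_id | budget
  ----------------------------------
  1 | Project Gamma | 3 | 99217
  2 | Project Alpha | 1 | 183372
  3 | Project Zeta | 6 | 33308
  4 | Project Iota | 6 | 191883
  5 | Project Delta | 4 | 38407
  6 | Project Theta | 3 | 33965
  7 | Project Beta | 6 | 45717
SELECT name, budget FROM departments WHERE budget >= 119809

Execution result:
name | budget
Marketing | 209002
Engineering | 243473
Support | 192955
Legal | 462659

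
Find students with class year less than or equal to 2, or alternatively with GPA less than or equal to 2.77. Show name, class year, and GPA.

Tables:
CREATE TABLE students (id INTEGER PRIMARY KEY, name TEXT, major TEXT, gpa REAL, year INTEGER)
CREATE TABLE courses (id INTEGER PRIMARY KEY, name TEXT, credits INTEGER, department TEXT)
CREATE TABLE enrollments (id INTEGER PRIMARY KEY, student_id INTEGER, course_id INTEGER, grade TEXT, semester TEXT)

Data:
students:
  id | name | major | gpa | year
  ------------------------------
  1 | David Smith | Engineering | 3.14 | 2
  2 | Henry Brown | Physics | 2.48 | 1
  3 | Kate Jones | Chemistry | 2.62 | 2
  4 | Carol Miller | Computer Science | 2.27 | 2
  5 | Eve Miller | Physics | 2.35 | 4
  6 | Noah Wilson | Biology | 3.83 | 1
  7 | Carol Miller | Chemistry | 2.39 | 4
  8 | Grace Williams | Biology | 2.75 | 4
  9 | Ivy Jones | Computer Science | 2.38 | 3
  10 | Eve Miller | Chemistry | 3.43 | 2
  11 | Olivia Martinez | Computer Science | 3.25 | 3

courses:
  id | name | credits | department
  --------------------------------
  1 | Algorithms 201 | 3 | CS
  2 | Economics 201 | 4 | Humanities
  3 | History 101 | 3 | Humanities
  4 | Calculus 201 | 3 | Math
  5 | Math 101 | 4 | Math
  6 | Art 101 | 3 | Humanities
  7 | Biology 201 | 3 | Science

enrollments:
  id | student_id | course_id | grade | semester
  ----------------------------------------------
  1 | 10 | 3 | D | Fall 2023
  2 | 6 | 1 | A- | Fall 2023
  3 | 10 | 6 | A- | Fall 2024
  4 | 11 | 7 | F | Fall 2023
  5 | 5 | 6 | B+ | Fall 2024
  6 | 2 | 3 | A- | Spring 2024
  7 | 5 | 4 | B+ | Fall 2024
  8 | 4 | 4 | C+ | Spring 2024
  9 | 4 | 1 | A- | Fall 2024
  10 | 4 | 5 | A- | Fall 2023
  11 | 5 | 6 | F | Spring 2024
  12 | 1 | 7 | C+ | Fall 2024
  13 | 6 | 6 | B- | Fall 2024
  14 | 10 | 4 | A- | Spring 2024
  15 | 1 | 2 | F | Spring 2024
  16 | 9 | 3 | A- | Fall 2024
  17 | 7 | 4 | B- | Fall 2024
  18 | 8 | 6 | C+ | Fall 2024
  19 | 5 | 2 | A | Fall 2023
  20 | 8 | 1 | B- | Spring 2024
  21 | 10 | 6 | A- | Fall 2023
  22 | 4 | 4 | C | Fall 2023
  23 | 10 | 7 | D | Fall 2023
SELECT name, year, gpa FROM students WHERE year <= 2 OR gpa <= 2.77

Execution result:
name | year | gpa
David Smith | 2 | 3.14
Henry Brown | 1 | 2.48
Kate Jones | 2 | 2.62
Carol Miller | 2 | 2.27
Eve Miller | 4 | 2.35
Noah Wilson | 1 | 3.83
Carol Miller | 4 | 2.39
Grace Williams | 4 | 2.75
Ivy Jones | 3 | 2.38
Eve Miller | 2 | 3.43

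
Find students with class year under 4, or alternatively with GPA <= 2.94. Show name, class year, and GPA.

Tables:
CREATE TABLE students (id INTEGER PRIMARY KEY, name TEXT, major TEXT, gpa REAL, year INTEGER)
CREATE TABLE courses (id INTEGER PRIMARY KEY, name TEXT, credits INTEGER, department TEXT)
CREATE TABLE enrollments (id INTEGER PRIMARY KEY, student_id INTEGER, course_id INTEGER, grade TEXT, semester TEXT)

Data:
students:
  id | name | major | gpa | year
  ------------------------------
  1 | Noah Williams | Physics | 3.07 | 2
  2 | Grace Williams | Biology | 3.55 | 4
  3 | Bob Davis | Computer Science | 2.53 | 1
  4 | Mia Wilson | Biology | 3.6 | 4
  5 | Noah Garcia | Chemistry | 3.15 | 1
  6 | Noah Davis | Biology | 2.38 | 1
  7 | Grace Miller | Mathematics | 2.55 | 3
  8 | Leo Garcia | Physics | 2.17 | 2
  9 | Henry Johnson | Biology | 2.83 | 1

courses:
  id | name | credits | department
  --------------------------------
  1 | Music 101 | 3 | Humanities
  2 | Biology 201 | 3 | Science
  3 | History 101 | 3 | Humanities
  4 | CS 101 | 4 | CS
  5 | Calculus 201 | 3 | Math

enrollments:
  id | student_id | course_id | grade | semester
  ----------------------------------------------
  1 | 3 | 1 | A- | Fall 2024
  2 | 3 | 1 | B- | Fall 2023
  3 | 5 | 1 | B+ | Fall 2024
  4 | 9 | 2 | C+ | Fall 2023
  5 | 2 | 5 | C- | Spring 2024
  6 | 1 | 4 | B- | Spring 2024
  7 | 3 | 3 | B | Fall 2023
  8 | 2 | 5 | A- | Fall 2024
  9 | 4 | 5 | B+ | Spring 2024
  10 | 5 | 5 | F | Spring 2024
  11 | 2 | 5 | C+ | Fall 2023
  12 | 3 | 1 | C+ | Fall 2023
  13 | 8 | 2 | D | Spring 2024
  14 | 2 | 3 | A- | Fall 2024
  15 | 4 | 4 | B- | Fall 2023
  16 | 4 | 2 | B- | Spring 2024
SELECT name, year, gpa FROM students WHERE year < 4 OR gpa <= 2.94

Execution result:
name | year | gpa
Noah Williams | 2 | 3.07
Bob Davis | 1 | 2.53
Noah Garcia | 1 | 3.15
Noah Davis | 1 | 2.38
Grace Miller | 3 | 2.55
Leo Garcia | 2 | 2.17
Henry Johnson | 1 | 2.83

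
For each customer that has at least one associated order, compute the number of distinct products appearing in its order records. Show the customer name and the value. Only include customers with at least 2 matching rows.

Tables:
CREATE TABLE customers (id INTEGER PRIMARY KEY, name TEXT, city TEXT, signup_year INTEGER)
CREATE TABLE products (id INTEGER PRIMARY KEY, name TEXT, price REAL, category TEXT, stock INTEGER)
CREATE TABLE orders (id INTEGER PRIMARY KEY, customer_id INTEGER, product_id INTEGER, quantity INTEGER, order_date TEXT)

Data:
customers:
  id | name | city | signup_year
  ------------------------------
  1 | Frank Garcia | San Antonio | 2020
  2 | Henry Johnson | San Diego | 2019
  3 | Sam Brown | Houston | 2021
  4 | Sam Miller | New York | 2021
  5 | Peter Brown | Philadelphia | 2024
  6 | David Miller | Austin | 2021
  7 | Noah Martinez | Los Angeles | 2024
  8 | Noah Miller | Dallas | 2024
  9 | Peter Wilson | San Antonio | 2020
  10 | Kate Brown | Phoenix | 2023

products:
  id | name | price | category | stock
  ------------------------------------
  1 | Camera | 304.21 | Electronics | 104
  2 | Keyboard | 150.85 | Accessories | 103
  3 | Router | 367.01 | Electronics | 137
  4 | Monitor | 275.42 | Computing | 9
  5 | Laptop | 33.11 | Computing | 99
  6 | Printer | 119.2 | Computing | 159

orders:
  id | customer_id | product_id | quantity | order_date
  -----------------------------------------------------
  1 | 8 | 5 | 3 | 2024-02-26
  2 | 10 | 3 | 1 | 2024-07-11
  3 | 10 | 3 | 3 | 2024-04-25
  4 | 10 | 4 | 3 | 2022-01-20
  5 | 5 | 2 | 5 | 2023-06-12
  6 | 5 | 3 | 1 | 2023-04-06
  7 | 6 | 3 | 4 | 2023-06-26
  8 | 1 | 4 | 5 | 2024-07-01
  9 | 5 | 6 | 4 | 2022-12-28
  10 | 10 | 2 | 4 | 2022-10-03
SELECT p.name, COUNT(DISTINCT c.product_id) AS distinct_product_count FROM orders c JOIN customers p ON c.customer_id = p.id GROUP BY p.id, p.name HAVING COUNT(*) >= 2

Execution result:
name | distinct_product_count
Peter Brown | 3
Kate Brown | 3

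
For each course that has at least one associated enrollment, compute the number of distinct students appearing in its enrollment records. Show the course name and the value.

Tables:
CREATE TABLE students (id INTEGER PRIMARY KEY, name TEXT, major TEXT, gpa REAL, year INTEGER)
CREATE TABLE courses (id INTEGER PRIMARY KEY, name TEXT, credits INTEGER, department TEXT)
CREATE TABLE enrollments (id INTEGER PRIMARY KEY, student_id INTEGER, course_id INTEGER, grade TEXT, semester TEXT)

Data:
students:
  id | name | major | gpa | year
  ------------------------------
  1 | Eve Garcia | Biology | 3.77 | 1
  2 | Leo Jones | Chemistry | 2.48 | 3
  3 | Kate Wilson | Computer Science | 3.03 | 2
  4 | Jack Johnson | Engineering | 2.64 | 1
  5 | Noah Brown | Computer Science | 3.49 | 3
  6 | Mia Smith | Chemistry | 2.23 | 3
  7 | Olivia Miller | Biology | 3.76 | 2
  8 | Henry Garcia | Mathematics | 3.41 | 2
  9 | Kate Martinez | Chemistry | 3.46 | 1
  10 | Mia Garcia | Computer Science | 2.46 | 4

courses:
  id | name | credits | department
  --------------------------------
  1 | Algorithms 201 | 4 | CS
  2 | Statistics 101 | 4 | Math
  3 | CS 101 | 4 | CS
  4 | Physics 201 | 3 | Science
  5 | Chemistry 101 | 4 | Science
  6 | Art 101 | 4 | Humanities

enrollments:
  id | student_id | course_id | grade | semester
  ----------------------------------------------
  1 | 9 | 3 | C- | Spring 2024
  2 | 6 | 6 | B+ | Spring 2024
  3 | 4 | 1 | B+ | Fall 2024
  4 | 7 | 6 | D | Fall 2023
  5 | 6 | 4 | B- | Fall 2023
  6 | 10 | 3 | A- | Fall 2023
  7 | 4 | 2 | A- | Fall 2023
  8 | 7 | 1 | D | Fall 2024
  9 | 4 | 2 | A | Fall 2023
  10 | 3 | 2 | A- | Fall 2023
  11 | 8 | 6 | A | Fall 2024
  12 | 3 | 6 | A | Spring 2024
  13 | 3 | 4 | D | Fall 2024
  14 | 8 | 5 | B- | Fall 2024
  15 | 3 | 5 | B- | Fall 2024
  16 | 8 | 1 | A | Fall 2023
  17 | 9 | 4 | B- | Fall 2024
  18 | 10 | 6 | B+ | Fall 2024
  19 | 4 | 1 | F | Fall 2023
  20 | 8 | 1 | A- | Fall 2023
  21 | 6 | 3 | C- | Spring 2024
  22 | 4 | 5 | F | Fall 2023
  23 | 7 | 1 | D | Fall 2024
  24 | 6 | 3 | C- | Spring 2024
SELECT p.name, COUNT(DISTINCT c.student_id) AS distinct_student_count FROM enrollments c JOIN courses p ON c.course_id = p.id GROUP BY p.id, p.name

Execution result:
name | distinct_student_count
Algorithms 201 | 3
Statistics 101 | 2
CS 101 | 3
Physics 201 | 3
Chemistry 101 | 3
Art 101 | 5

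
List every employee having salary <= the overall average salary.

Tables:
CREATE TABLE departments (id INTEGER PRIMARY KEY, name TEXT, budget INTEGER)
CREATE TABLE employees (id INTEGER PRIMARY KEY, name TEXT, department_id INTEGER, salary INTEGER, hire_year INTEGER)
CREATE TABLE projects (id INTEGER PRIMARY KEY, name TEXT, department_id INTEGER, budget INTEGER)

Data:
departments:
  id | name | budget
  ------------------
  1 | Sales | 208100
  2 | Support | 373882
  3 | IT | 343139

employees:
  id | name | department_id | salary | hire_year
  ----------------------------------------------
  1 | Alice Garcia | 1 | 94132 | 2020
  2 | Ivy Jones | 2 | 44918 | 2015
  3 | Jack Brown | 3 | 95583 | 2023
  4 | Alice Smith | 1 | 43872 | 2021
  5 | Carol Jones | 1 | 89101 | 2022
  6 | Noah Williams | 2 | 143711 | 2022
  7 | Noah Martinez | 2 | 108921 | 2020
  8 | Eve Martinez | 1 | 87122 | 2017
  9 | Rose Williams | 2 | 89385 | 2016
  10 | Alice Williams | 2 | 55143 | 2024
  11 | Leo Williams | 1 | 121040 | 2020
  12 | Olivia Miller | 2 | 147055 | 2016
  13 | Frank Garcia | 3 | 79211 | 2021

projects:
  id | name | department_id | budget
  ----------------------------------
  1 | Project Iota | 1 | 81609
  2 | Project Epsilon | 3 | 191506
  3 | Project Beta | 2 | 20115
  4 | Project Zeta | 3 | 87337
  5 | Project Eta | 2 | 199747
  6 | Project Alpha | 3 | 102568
SELECT name, salary FROM employees WHERE salary <= (SELECT AVG(salary) FROM employees)

Execution result:
name | salary
Ivy Jones | 44918
Alice Smith | 43872
Carol Jones | 89101
Eve Martinez | 87122
Rose Williams | 89385
Alice Williams | 55143
Frank Garcia | 79211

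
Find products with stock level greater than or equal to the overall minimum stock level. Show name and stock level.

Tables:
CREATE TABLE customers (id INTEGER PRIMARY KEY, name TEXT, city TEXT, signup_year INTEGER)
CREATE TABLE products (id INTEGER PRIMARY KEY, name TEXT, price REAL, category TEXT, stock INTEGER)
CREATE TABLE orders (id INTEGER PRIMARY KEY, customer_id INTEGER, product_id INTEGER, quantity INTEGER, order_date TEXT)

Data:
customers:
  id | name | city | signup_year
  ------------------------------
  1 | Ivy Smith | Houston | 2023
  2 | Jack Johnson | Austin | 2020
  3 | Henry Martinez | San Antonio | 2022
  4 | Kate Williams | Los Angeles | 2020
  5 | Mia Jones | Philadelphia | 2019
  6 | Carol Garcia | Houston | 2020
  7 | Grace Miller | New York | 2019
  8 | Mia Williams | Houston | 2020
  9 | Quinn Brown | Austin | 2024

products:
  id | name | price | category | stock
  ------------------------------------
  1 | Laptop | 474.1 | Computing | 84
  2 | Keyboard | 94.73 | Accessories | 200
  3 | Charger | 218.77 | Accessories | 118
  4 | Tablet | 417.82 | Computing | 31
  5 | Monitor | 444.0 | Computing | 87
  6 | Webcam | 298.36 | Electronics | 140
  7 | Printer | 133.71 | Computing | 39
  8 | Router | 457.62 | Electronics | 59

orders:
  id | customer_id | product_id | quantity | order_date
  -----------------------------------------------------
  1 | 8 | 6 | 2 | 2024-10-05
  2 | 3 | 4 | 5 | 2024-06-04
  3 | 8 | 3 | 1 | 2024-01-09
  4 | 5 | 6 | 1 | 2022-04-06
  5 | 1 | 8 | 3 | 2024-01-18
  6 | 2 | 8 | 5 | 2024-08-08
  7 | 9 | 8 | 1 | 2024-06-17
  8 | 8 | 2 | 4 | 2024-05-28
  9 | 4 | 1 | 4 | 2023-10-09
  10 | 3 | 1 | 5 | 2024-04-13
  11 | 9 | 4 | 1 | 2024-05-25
SELECT name, stock FROM products WHERE stock >= (SELECT MIN(stock) FROM products)

Execution result:
name | stock
Laptop | 84
Keyboard | 200
Charger | 118
Tablet | 31
Monitor | 87
Webcam | 140
Printer | 39
Router | 59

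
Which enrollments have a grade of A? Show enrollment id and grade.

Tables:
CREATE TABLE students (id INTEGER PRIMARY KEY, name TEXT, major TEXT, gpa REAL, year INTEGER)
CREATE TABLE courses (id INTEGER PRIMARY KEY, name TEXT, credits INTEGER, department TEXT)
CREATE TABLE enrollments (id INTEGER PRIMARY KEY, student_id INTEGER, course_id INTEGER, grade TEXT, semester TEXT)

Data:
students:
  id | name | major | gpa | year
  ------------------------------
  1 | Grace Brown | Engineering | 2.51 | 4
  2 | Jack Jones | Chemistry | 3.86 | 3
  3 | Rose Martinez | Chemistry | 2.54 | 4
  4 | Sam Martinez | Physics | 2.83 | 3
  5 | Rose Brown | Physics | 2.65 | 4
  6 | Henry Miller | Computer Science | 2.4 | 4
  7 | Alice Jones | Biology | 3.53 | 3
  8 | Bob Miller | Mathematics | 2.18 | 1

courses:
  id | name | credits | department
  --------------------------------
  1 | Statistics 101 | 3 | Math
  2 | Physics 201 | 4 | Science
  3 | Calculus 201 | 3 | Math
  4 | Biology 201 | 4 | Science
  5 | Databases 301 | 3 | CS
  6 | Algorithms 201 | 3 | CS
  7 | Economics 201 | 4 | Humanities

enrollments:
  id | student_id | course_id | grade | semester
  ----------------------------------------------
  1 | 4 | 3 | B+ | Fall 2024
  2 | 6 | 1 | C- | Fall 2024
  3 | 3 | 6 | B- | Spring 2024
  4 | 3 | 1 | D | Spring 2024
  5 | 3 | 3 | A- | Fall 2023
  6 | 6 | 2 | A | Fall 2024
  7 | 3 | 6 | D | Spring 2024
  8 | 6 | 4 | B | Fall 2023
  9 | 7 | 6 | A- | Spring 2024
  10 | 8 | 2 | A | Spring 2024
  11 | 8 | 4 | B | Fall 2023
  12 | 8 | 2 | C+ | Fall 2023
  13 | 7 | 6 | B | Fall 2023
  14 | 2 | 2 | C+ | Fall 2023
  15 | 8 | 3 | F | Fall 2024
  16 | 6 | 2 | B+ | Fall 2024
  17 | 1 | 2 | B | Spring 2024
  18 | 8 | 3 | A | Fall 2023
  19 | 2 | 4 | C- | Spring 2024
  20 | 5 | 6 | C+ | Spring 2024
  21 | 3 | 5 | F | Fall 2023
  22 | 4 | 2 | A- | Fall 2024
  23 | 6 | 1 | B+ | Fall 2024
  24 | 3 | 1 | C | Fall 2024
SELECT id, grade FROM enrollments WHERE grade = 'A'

Execution result:
id | grade
6 | A
10 | A
18 | A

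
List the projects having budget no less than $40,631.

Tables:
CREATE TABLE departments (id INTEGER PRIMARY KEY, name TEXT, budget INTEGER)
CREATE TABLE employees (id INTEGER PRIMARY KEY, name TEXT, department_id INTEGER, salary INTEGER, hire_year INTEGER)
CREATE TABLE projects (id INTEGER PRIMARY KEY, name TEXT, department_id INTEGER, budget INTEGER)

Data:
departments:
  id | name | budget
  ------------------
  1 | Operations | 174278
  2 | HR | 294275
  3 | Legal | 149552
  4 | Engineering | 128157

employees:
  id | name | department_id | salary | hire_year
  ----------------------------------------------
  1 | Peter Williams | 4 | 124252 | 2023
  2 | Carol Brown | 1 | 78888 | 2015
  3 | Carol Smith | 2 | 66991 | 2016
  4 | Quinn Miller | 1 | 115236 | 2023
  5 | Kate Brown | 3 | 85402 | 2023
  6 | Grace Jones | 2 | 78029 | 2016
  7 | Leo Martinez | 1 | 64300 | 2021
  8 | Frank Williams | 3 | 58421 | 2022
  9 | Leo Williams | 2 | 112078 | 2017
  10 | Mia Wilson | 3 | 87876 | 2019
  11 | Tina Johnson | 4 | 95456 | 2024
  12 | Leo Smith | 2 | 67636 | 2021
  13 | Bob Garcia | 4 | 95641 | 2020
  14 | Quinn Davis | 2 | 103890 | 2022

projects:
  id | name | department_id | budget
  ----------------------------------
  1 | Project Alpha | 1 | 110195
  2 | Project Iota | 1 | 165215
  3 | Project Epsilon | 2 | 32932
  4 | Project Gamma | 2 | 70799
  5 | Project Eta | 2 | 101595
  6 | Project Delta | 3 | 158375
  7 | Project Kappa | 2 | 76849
SELECT name, budget FROM projects WHERE budget >= 40631

Execution result:
name | budget
Project Alpha | 110195
Project Iota | 165215
Project Gamma | 70799
Project Eta | 101595
Project Delta | 158375
Project Kappa | 76849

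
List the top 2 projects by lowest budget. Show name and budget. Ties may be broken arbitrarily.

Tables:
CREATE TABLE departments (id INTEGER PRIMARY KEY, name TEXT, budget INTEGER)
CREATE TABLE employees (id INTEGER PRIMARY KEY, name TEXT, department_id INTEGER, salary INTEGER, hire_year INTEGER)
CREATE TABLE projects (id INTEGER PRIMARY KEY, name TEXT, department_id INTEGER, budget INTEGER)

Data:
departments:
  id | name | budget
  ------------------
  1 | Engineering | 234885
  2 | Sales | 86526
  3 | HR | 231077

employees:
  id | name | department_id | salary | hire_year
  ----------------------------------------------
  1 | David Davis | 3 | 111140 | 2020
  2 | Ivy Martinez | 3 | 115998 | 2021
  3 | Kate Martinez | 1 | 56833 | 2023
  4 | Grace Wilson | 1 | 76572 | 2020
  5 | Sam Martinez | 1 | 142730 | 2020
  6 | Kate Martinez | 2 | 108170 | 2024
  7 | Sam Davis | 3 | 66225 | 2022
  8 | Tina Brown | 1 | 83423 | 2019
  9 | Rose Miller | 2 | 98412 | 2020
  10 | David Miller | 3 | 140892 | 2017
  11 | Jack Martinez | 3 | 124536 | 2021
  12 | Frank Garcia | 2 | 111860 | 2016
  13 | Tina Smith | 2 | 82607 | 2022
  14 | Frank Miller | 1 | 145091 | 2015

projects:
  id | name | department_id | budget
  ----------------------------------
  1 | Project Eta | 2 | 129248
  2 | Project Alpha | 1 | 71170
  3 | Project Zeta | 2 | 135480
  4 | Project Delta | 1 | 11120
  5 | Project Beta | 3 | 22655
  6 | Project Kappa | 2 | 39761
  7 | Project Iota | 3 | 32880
SELECT name, budget FROM projects ORDER BY budget ASC LIMIT 2

Execution result:
name | budget
Project Delta | 11120
Project Beta | 22655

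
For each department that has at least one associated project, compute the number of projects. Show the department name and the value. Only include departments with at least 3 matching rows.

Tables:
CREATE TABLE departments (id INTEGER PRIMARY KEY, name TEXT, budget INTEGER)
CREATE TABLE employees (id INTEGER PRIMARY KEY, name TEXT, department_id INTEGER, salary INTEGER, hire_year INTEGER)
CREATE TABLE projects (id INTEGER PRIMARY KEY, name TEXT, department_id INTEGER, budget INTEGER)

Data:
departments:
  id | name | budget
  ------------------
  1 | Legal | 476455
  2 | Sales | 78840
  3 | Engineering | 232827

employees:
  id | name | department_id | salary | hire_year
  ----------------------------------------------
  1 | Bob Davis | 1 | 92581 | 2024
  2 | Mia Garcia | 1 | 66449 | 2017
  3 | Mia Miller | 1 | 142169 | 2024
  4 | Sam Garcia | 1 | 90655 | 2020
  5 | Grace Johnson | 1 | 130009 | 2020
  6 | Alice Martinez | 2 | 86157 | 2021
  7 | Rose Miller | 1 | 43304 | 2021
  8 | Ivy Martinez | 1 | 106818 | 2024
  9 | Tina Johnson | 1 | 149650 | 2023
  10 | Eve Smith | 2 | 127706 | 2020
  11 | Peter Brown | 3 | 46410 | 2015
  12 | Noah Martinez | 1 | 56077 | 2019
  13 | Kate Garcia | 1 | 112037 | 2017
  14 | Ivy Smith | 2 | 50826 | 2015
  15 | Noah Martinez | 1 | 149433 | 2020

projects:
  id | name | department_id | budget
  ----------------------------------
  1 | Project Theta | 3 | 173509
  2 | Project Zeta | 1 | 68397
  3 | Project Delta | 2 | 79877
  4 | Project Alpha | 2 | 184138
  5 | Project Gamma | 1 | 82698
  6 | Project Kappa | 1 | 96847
SELECT p.name, COUNT(*) AS n FROM projects c JOIN departments p ON c.department_id = p.id GROUP BY p.id, p.name HAVING COUNT(*) >= 3

Execution result:
name | n
Legal | 3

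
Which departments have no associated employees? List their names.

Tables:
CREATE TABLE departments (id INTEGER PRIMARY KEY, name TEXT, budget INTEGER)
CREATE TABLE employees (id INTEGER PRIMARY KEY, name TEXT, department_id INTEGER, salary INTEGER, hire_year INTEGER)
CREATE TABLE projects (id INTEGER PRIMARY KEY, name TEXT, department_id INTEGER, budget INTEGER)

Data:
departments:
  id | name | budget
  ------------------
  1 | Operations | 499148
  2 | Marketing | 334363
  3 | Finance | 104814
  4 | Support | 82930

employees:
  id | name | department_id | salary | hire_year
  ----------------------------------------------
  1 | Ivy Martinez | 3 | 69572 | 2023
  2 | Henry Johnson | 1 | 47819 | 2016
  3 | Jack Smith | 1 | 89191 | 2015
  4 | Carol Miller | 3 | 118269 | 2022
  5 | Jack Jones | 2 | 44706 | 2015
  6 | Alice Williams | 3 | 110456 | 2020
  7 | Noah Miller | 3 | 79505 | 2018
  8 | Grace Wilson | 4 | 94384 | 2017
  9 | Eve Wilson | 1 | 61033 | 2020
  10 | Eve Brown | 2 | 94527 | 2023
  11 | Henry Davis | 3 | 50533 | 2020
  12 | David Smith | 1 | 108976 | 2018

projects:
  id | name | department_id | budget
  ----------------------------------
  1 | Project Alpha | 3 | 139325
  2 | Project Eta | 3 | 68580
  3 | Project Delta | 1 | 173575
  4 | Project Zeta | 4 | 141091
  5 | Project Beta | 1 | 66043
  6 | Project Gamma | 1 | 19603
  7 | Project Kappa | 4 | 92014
SELECT p.name FROM departments p LEFT JOIN employees c ON c.department_id = p.id WHERE c.id IS NULL

Execution result:
(no rows)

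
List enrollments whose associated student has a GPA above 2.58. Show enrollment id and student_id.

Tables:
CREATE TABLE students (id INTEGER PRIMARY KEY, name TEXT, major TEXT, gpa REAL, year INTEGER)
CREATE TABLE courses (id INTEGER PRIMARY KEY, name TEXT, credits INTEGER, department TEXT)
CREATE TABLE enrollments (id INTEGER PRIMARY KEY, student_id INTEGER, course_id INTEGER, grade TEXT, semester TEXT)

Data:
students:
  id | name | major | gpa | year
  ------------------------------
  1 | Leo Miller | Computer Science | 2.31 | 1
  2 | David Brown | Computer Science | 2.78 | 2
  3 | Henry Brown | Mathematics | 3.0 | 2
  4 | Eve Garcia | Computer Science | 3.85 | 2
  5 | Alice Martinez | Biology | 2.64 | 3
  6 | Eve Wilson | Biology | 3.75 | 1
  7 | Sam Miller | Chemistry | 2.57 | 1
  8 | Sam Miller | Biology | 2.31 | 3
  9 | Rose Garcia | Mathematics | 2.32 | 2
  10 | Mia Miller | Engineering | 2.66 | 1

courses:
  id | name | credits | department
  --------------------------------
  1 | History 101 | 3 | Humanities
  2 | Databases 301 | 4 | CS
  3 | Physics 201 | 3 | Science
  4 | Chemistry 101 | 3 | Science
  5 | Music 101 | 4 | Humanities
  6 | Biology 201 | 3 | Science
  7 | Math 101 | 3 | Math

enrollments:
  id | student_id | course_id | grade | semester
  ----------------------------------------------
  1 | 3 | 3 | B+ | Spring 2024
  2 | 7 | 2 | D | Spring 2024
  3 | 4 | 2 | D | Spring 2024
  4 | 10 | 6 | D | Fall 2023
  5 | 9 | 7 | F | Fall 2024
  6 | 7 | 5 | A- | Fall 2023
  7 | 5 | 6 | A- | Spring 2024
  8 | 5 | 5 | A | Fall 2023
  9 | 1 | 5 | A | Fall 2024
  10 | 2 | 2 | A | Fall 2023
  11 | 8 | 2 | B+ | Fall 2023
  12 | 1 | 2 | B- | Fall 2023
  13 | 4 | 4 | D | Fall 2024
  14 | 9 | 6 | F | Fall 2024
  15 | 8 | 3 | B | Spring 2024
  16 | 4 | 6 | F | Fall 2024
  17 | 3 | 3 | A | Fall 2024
SELECT id, student_id FROM enrollments WHERE student_id IN (SELECT id FROM students WHERE gpa > 2.58)

Execution result:
id | student_id
1 | 3
3 | 4
4 | 10
7 | 5
8 | 5
10 | 2
13 | 4
16 | 4
17 | 3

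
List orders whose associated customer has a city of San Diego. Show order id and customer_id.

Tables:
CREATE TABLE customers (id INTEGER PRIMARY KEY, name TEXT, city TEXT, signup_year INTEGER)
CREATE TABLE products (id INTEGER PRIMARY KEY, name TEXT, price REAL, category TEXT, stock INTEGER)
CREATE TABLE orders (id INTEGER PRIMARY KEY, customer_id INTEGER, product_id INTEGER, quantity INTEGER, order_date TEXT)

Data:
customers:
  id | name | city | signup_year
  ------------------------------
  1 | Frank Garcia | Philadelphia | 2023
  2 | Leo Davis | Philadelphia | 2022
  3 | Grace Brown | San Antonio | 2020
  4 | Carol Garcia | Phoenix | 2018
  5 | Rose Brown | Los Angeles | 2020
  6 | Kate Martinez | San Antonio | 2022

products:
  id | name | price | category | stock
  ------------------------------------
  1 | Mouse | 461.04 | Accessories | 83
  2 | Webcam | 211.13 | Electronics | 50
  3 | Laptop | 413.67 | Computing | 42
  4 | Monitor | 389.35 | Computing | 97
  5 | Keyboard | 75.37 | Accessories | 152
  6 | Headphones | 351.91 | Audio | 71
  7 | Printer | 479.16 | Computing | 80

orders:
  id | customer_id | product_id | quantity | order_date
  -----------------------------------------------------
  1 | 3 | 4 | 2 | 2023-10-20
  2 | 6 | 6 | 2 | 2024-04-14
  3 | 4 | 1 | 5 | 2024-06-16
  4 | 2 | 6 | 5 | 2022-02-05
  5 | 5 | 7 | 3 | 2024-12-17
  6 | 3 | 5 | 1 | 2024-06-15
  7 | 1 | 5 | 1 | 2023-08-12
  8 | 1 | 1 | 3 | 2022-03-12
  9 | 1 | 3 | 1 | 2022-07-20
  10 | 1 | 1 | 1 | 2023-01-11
SELECT id, customer_id FROM orders WHERE customer_id IN (SELECT id FROM customers WHERE city = 'San Diego')

Execution result:
(no rows)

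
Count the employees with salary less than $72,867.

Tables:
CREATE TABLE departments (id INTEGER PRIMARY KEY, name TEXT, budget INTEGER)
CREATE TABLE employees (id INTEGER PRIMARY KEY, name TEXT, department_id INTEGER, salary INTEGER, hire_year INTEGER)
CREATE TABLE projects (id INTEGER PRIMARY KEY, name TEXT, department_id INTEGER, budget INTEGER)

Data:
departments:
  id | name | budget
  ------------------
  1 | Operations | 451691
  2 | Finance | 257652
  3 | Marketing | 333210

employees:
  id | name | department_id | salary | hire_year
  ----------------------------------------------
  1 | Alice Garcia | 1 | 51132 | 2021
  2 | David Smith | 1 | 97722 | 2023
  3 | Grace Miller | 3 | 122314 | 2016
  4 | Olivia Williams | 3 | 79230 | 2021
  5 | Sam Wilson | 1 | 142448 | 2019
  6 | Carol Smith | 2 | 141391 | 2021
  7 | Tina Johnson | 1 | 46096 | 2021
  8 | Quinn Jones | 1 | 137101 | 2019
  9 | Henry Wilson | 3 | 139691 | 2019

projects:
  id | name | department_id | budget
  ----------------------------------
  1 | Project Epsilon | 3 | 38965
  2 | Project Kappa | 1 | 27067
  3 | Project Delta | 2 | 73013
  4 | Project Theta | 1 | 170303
SELECT COUNT(*) FROM employees WHERE salary < 72867

Execution result:
2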